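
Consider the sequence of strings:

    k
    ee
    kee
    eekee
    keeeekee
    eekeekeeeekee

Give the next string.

This is a Fibonacci-style word recurrence s(k) = s(k−2)·s(k−1): e.g. k·ee = kee.
Continuing: keeeekee · eekeekeeeekee gives term 7.

keeeekeeeekeekeeeekee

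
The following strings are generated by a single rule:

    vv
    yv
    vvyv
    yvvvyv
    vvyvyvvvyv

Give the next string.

Each term (from the third on) is the two preceding terms concatenated in order: term 3 = vv·yv = vvyv.
So term 6 is yvvvyv·vvyvyvvvyv.

yvvvyvvvyvyvvvyv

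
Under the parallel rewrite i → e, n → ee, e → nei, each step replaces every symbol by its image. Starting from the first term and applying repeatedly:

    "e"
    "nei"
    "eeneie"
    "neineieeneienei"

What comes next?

eeneieeeneieneineieeneieneieeneie

φ(neineieeneienei) expands symbol-by-symbol to ee nei e ee nei e nei nei ee nei e nei ee nei e; joining the 15 pieces gives the next term.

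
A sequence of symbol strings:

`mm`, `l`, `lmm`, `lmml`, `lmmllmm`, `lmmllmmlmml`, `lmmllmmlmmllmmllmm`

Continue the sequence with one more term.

lmmllmmlmmllmmllmmlmmllmmlmml

Each term (from the third on) is the previous term followed by the one before it: term 3 = l·mm = lmm.
Continuing: lmmllmmlmmllmmllmm · lmmllmmlmml gives term 8.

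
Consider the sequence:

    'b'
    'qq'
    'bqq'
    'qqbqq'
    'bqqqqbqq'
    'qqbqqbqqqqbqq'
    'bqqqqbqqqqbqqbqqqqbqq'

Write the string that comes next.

This is a Fibonacci-style word recurrence s(k) = s(k−2)·s(k−1): e.g. b·qq = bqq.
The next term joins qqbqqbqqqqbqq and bqqqqbqqqqbqqbqqqqbqq.

qqbqqbqqqqbqqbqqqqbqqqqbqqbqqqqbqq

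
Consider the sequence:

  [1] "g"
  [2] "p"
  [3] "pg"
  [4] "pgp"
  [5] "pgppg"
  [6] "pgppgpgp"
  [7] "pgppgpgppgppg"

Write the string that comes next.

This is a Fibonacci-style word recurrence s(k) = s(k−1)·s(k−2): e.g. p·g = pg.
Continuing: pgppgpgppgppg · pgppgpgp gives term 8.

pgppgpgppgppgpgppgpgp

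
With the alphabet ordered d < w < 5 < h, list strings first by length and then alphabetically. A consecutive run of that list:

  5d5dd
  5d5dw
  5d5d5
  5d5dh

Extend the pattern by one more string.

5d5wd

Treat 5d5dh as a base-4 numeral over the given alphabet and add one, carrying through any trailing h's.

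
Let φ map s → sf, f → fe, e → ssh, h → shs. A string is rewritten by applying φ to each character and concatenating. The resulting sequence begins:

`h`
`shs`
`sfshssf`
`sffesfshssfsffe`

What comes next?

Rewriting the 15 symbols of sffesfshssfsffe one by one yields sf fe fe ssh sf fe sf shs sf sf fe sf fe fe ssh; concatenated:

sffefesshsffesfshssfsffesffefessh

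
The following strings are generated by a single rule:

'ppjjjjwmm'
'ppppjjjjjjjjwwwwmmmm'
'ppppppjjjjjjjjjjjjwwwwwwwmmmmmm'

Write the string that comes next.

ppppppppjjjjjjjjjjjjjjjjwwwwwwwwwwmmmmmmmm

The n-th term is 2n p's then 4n j's then 3n-2 w's then 2n m's (n = 1, 2, …).
Setting n = 4 gives 8, 16, 10, 8 characters in each block.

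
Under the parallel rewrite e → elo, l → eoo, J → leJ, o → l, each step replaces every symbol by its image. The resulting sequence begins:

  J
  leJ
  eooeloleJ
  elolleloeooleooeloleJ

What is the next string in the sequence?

eloeooleooeooeloeoolelolleooelolleloeooleooeloleJ

Replace each of the 21 characters of elolleloeooleooeloleJ in place — elo eoo l eoo eoo elo eoo l elo l l eoo elo l l elo eoo l eoo elo leJ — and concatenate.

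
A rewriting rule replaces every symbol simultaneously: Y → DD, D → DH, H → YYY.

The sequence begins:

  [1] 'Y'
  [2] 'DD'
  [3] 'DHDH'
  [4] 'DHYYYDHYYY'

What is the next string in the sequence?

Apply φ to DHYYYDHYYY symbol by symbol: D→DH, H→YYY, Y→DD, Y→DD, Y→DD, D→DH, H→YYY, Y→DD, Y→DD, Y→DD; joined: DH YYY DD DD DD DH YYY DD DD DD.

DHYYYDDDDDDDHYYYDDDDDD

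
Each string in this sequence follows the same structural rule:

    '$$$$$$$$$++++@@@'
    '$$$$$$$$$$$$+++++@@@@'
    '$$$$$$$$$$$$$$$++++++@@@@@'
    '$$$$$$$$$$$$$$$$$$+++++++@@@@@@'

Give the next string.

Reading off run lengths: $ runs 9, 12, 15, 18; + runs 4, 5, 6, 7; @ runs 3, 4, 5, 6 — each is linear in n, where the shown terms are n = 3, 4, 5, 6.
For the next term, n = 7, so the run lengths are 21, 8, 7.

$$$$$$$$$$$$$$$$$$$$$++++++++@@@@@@@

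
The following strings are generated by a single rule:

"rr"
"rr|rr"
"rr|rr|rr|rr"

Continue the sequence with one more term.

s(k+1) = s(k)·|·s(k) — each term doubles the last with '|' between the halves.
Doubling rr|rr|rr|rr with '|' between the halves:

rr|rr|rr|rr|rr|rr|rr|rr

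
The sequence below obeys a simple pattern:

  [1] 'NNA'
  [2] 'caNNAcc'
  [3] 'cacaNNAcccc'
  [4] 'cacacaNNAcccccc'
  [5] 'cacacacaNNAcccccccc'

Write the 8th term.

Each term wraps the previous one in ca on the left and cc on the right.
From cacacacaNNAcccccccc, 3 further steps: cacacacaNNAcccccccc → cacacacacaNNAcccccccccc → cacacacacacaNNAcccccccccccc → (answer).

cacacacacacacaNNAcccccccccccccc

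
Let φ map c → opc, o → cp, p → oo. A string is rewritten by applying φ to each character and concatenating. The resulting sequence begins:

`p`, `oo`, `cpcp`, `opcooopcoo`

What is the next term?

Rewriting each symbol of opcooopcoo: o→cp, p→oo, c→opc, o→cp, o→cp, o→cp, p→oo, c→opc, o→cp, o→cp, which concatenates to cp oo opc cp cp cp oo opc cp cp.

cpooopccpcpcpooopccpcp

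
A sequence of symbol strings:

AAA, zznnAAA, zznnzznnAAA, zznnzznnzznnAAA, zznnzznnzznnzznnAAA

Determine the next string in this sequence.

zznnzznnzznnzznnzznnAAA

Every step adds zznn at the front: s(k+1) = zznn·s(k).
So the next term is zznn·zznnzznnzznnzznnAAA.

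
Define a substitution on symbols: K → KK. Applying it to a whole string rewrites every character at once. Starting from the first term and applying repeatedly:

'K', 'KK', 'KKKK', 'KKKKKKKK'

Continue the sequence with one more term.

KKKKKKKKKKKKKKKK

Apply φ to KKKKKKKK symbol by symbol: K→KK, K→KK, K→KK, K→KK, K→KK, K→KK, K→KK, K→KK; joined: KK KK KK KK KK KK KK KK.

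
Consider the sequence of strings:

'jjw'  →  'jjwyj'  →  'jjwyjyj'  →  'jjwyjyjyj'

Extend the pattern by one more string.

jjwyjyjyjyj

The strings grow by a fixed suffix yj each time.
One more step from jjwyjyjyj gives the answer.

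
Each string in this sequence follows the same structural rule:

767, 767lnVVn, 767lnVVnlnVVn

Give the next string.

Every step adds lnVVn to the end: s(k+1) = s(k)·lnVVn.
So the next term is 767lnVVnlnVVn·lnVVn.

767lnVVnlnVVnlnVVn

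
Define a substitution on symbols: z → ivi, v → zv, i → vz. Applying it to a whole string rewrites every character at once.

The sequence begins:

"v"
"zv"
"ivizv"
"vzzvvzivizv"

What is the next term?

Expanding vzzvvzivizv: v→zv, z→ivi, z→ivi, v→zv, v→zv, z→ivi, i→vz, v→zv, i→vz, z→ivi, v→zv. Concatenated: zv ivi ivi zv zv ivi vz zv vz ivi zv.

zviviivizvzvivivzzvvzivizv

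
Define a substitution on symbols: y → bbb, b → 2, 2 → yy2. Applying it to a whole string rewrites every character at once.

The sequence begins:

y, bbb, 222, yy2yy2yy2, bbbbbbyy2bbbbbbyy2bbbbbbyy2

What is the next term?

φ(bbbbbbyy2bbbbbbyy2bbbbbbyy2) expands symbol-by-symbol to 2 2 2 2 2 2 bbb bbb yy2 2 2 2 2 2 2 bbb bbb yy2 2 2 2 2 2 2 bbb bbb yy2; joining the 27 pieces gives the next term.

222222bbbbbbyy2222222bbbbbbyy2222222bbbbbbyy2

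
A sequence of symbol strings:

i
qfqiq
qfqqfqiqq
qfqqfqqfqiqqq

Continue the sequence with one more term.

Every step adds qfq to the front and q to the end of the previous string.
Applying this once more to qfqqfqqfqiqqq:

qfqqfqqfqqfqiqqqq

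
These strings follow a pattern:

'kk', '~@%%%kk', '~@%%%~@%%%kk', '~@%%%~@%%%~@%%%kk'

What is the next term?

Each term is the previous one with ~@%%% prepended.
Applying this once more to ~@%%%~@%%%~@%%%kk:

~@%%%~@%%%~@%%%~@%%%kk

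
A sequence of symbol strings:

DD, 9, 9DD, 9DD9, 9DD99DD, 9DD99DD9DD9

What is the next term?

9DD99DD9DD99DD99DD

From term 3 onward, concatenate the last term with the second-to-last: 9·DD = 9DD, 9DD·9 = 9DD9, …
Continuing: 9DD99DD9DD9 · 9DD99DD gives term 7.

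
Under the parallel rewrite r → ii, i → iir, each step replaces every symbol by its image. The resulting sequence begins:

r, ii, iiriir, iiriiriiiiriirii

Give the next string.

Rewriting the 16 symbols of iiriiriiiiriirii one by one yields iir iir ii iir iir ii iir iir iir iir ii iir iir ii iir iir; concatenated:

iiriiriiiiriiriiiiriiriiriiriiiiriiriiiiriir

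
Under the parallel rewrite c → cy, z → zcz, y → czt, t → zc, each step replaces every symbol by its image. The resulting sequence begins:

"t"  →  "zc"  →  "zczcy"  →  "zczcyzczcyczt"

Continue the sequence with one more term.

zczcyzczcycztzczcyzczcycztcyzczzc

Applying the rule to each of the 13 symbols of zczcyzczcyczt gives the pieces zcz cy zcz cy czt zcz cy zcz cy czt cy zcz zc, which concatenate to the answer.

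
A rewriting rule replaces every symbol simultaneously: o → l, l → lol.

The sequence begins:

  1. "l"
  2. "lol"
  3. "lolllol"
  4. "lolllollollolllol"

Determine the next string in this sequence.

Applying the rule to each of the 17 symbols of lolllollollolllol gives the pieces lol l lol lol lol l lol lol l lol lol l lol lol lol l lol, which concatenate to the answer.

lolllollollolllollolllollolllollollolllol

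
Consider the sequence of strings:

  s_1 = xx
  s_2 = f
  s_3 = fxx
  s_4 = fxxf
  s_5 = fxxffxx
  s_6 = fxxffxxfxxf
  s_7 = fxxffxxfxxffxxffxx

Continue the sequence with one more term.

fxxffxxfxxffxxffxxfxxffxxfxxf

Each term (from the third on) is the previous term followed by the one before it: term 3 = f·xx = fxx.
The next term joins fxxffxxfxxffxxffxx and fxxffxxfxxf.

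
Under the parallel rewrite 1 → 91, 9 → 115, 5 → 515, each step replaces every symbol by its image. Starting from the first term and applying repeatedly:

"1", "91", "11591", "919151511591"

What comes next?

115911159151591515919151511591

Apply φ to 919151511591 symbol by symbol: 9→115, 1→91, 9→115, 1→91, 5→515, 1→91, 5→515, 1→91, 1→91, 5→515, 9→115, 1→91; joined: 115 91 115 91 515 91 515 91 91 515 115 91.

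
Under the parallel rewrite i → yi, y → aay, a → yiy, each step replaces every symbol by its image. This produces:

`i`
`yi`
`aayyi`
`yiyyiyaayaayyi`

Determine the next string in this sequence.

aayyiaayaayyiaayyiyyiyaayyiyyiyaayaayyi

φ(yiyyiyaayaayyi) expands symbol-by-symbol to aay yi aay aay yi aay yiy yiy aay yiy yiy aay aay yi; joining the 14 pieces gives the next term.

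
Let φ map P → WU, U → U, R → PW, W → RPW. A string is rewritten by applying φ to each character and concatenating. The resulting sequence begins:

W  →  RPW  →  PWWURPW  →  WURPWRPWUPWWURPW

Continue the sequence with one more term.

Rewriting the 16 symbols of WURPWRPWUPWWURPW one by one yields RPW U PW WU RPW PW WU RPW U WU RPW RPW U PW WU RPW; concatenated:

RPWUPWWURPWPWWURPWUWURPWRPWUPWWURPW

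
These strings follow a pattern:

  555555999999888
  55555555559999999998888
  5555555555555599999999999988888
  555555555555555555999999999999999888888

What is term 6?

5555555555555555555555555599999999999999999999988888888

Each string has the form 5^{4n+2} 9^{3n+3} 8^{n+2} (n = 1, 2, …).
Setting n = 6 gives 26, 21, 8 characters in each block.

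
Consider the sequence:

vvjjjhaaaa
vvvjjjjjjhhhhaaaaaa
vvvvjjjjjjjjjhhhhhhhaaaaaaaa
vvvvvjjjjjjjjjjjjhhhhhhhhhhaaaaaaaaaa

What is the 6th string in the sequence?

Term n consists of n+1 v's, followed by 3n j's, followed by 3n-2 h's, followed by 2n+2 a's (n = 1, 2, …).
For term 6, n = 6, so the run lengths are 7, 18, 16, 14.

vvvvvvvjjjjjjjjjjjjjjjjjjhhhhhhhhhhhhhhhhaaaaaaaaaaaaaa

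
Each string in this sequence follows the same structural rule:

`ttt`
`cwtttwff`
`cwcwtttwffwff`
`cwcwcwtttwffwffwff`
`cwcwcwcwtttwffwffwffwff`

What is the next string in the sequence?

Each term wraps the previous one in cw on the left and wff on the right.
So the next term is cw·cwcwcwcwtttwffwffwffwff·wff.

cwcwcwcwcwtttwffwffwffwffwff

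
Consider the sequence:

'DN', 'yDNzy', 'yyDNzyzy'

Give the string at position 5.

Each term wraps the previous one in y on the left and zy on the right.
From yyDNzyzy, 2 further steps: yyDNzyzy → yyyDNzyzyzy → (answer).

yyyyDNzyzyzyzy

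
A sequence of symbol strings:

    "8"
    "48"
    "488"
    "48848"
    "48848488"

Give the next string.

4884848848848

This is a Fibonacci-style word recurrence s(k) = s(k−1)·s(k−2): e.g. 48·8 = 488.
So term 6 is 48848488·48848.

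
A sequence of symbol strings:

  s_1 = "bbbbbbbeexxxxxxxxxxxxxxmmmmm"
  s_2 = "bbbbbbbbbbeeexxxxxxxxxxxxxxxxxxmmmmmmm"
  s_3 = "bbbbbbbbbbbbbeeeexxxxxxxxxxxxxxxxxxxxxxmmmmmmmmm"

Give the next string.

The n-th term is 3n-2 b's then n-1 e's then 4n+2 x's then 2n-1 m's, where the shown terms are n = 3, 4, 5.
For the next term, n = 6, so the run lengths are 16, 5, 26, 11.

bbbbbbbbbbbbbbbbeeeeexxxxxxxxxxxxxxxxxxxxxxxxxxmmmmmmmmmmm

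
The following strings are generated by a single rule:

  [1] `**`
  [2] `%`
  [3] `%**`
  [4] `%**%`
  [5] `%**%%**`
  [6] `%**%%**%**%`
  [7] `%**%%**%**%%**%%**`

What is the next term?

From term 3 onward, concatenate the last term with the second-to-last: %·** = %**, %**·% = %**%, …
Continuing: %**%%**%**%%**%%** · %**%%**%**% gives term 8.

%**%%**%**%%**%%**%**%%**%**%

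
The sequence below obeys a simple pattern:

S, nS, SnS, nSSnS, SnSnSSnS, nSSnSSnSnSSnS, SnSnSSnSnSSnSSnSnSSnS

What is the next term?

This is a Fibonacci-style word recurrence s(k) = s(k−2)·s(k−1): e.g. S·nS = SnS.
Continuing: nSSnSSnSnSSnS · SnSnSSnSnSSnSSnSnSSnS gives term 8.

nSSnSSnSnSSnSSnSnSSnSnSSnSSnSnSSnS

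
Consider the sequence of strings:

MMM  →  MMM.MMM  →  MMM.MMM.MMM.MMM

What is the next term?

MMM.MMM.MMM.MMM.MMM.MMM.MMM.MMM

Every step duplicates the string with '.' between the halves.
So the next term is two copies of MMM.MMM.MMM.MMM with '.' between the halves.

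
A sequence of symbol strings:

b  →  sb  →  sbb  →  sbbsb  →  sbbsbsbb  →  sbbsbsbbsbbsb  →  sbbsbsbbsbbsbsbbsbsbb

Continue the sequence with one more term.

From term 3 onward, concatenate the last term with the second-to-last: sb·b = sbb, sbb·sb = sbbsb, …
So term 8 is sbbsbsbbsbbsbsbbsbsbb·sbbsbsbbsbbsb.

sbbsbsbbsbbsbsbbsbsbbsbbsbsbbsbbsb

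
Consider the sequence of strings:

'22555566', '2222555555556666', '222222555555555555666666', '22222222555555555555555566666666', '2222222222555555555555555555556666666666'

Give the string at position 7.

22222222222222555555555555555555555555555566666666666666

Term n consists of 2n 2's, followed by 4n 5's, followed by 2n 6's (n = 1, 2, …).
At n = 7 the blocks have lengths 14, 28, 14.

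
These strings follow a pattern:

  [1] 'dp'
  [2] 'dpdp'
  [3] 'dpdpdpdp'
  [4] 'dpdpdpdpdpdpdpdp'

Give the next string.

Each string is two copies of the previous one concatenated.
Doubling dpdpdpdpdpdpdpdp:

dpdpdpdpdpdpdpdpdpdpdpdpdpdpdpdp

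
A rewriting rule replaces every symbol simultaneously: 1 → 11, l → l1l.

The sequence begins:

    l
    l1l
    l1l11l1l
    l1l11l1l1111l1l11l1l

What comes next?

l1l11l1l1111l1l11l1l11111111l1l11l1l1111l1l11l1l

φ(l1l11l1l1111l1l11l1l) expands symbol-by-symbol to l1l 11 l1l 11 11 l1l 11 l1l 11 11 11 11 l1l 11 l1l 11 11 l1l 11 l1l; joining the 20 pieces gives the next term.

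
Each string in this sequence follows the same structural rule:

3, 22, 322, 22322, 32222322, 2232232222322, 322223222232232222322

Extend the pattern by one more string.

From term 3 onward, concatenate the second-to-last term with the last: 3·22 = 322, 22·322 = 22322, …
Continuing: 2232232222322 · 322223222232232222322 gives term 8.

2232232222322322223222232232222322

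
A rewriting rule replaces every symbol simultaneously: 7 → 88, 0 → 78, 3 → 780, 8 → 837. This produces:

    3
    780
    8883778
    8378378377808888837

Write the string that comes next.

Rewriting the 19 symbols of 8378378377808888837 one by one yields 837 780 88 837 780 88 837 780 88 88 837 78 837 837 837 837 837 780 88; concatenated:

837780888377808883778088888377883783783783783778088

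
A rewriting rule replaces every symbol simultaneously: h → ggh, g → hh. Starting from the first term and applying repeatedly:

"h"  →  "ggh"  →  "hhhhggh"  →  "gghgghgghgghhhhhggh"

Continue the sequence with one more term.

Replace each of the 19 characters of gghgghgghgghhhhhggh in place — hh hh ggh hh hh ggh hh hh ggh hh hh ggh ggh ggh ggh ggh hh hh ggh — and concatenate.

hhhhgghhhhhgghhhhhgghhhhhgghgghgghgghgghhhhhggh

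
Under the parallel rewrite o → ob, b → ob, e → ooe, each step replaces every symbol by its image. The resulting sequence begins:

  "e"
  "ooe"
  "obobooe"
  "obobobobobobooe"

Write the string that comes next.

Applying the rule to each of the 15 symbols of obobobobobobooe gives the pieces ob ob ob ob ob ob ob ob ob ob ob ob ob ob ooe, which concatenate to the answer.

obobobobobobobobobobobobobobooe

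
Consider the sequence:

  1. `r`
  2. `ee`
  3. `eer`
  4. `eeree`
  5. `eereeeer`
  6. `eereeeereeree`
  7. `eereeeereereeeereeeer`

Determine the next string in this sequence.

eereeeereereeeereeeereereeeereeree

From term 3 onward, concatenate the last term with the second-to-last: ee·r = eer, eer·ee = eeree, …
So term 8 is eereeeereereeeereeeer·eereeeereeree.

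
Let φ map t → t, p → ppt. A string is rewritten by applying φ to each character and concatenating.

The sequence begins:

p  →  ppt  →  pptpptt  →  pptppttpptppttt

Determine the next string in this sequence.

Applying the rule to each of the 15 symbols of pptppttpptppttt gives the pieces ppt ppt t ppt ppt t t ppt ppt t ppt ppt t t t, which concatenate to the answer.

pptppttpptpptttpptppttpptpptttt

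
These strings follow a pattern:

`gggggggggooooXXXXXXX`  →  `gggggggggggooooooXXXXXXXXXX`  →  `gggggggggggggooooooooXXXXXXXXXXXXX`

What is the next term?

gggggggggggggggooooooooooXXXXXXXXXXXXXXXX

The n-th term is 2n+3 g's then 2n-2 o's then 3n-2 X's, where the shown terms are n = 3, 4, 5.
At n = 6 the blocks have lengths 15, 10, 16.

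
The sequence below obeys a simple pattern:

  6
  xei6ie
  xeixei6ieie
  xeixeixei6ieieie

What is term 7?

xeixeixeixeixeixei6ieieieieieie

Every step adds xei to the front and ie to the end of the previous string.
From xeixeixei6ieieie, 3 further steps: xeixeixei6ieieie → xeixeixeixei6ieieieie → xeixeixeixeixei6ieieieieie → (answer).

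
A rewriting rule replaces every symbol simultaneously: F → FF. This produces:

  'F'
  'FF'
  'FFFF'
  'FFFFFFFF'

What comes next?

FFFFFFFFFFFFFFFF

Apply φ to FFFFFFFF symbol by symbol: F→FF, F→FF, F→FF, F→FF, F→FF, F→FF, F→FF, F→FF; joined: FF FF FF FF FF FF FF FF.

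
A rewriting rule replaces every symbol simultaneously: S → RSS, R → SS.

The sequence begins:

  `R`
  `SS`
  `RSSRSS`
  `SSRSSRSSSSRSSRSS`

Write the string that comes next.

Rewriting the 16 symbols of SSRSSRSSSSRSSRSS one by one yields RSS RSS SS RSS RSS SS RSS RSS RSS RSS SS RSS RSS SS RSS RSS; concatenated:

RSSRSSSSRSSRSSSSRSSRSSRSSRSSSSRSSRSSSSRSSRSS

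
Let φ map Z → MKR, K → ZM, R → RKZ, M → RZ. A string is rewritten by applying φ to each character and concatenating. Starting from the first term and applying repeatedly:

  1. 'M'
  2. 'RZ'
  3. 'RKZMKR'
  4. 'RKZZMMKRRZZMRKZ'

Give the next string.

φ(RKZZMMKRRZZMRKZ) expands symbol-by-symbol to RKZ ZM MKR MKR RZ RZ ZM RKZ RKZ MKR MKR RZ RKZ ZM MKR; joining the 15 pieces gives the next term.

RKZZMMKRMKRRZRZZMRKZRKZMKRMKRRZRKZZMMKR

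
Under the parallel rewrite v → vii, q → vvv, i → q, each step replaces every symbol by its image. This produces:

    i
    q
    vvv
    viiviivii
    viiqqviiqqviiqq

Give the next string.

Applying the rule to each of the 15 symbols of viiqqviiqqviiqq gives the pieces vii q q vvv vvv vii q q vvv vvv vii q q vvv vvv, which concatenate to the answer.

viiqqvvvvvvviiqqvvvvvvviiqqvvvvvv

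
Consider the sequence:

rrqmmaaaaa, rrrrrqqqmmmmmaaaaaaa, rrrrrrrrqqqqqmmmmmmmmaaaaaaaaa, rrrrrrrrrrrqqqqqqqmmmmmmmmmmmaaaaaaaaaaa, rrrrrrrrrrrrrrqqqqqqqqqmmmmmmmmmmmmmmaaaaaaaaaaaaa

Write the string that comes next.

The n-th term is 3n-1 r's then 2n-1 q's then 3n-1 m's then 2n+3 a's (n = 1, 2, …).
Setting n = 6 gives 17, 11, 17, 15 characters in each block.

rrrrrrrrrrrrrrrrrqqqqqqqqqqqmmmmmmmmmmmmmmmmmaaaaaaaaaaaaaaa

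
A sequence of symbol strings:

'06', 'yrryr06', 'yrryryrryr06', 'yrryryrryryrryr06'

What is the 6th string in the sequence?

Every step adds yrryr at the front: s(k+1) = yrryr·s(k).
From yrryryrryryrryr06, 2 further steps: yrryryrryryrryr06 → yrryryrryryrryryrryr06 → (answer).

yrryryrryryrryryrryryrryr06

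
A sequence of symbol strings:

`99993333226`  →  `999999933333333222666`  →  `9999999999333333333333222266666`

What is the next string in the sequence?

Term n consists of 3n+1 9's, followed by 4n 3's, followed by n+1 2's, followed by 2n-1 6's (n = 1, 2, …).
Setting n = 4 gives 13, 16, 5, 7 characters in each block.

99999999999993333333333333333222226666666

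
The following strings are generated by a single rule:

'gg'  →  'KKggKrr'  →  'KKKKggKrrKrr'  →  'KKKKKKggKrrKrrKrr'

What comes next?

Every step adds KK to the front and Krr to the end of the previous string.
Applying this once more to KKKKKKggKrrKrrKrr:

KKKKKKKKggKrrKrrKrrKrr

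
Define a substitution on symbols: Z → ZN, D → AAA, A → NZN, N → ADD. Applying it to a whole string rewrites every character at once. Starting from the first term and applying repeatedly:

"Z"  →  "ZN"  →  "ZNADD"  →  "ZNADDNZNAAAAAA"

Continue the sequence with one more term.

Applying the rule to each of the 14 symbols of ZNADDNZNAAAAAA gives the pieces ZN ADD NZN AAA AAA ADD ZN ADD NZN NZN NZN NZN NZN NZN, which concatenate to the answer.

ZNADDNZNAAAAAAADDZNADDNZNNZNNZNNZNNZNNZN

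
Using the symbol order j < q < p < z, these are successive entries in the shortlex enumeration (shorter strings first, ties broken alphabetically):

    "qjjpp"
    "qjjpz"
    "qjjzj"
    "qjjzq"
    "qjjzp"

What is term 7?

Continuing the enumeration 2 steps past qjjzp: qjjzp → qjjzz → (answer).

qjqjj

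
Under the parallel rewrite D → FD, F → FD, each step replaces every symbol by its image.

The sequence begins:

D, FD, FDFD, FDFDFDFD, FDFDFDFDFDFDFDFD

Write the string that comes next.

Applying the rule to each of the 16 symbols of FDFDFDFDFDFDFDFD gives the pieces FD FD FD FD FD FD FD FD FD FD FD FD FD FD FD FD, which concatenate to the answer.

FDFDFDFDFDFDFDFDFDFDFDFDFDFDFDFD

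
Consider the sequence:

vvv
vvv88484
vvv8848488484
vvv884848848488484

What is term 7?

vvv884848848488484884848848488484

Each term is the previous one with 88484 appended.
From vvv884848848488484, 3 further steps: vvv884848848488484 → vvv88484884848848488484 → vvv8848488484884848848488484 → (answer).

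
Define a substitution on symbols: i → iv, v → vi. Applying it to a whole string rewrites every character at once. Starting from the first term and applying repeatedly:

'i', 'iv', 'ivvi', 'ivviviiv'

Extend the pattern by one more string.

ivviviivviivivvi

Expanding ivviviiv: i→iv, v→vi, v→vi, i→iv, v→vi, i→iv, i→iv, v→vi. Concatenated: iv vi vi iv vi iv iv vi.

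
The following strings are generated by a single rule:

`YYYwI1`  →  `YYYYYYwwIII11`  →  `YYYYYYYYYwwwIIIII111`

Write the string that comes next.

Term n consists of 3n Y's, followed by n w's, followed by 2n-1 I's, followed by n 1's (n = 1, 2, …).
Setting n = 4 gives 12, 4, 7, 4 characters in each block.

YYYYYYYYYYYYwwwwIIIIIII1111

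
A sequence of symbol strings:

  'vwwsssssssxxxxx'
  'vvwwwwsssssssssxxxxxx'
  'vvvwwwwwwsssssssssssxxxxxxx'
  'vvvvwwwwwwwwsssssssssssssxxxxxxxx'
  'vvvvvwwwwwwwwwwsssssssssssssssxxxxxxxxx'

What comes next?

The n-th term is n-1 v's then 2n-2 w's then 2n+3 s's then n+3 x's, where the shown terms are n = 2, 3, 4, 5, 6.
Setting n = 7 gives 6, 12, 17, 10 characters in each block.

vvvvvvwwwwwwwwwwwwsssssssssssssssssxxxxxxxxxx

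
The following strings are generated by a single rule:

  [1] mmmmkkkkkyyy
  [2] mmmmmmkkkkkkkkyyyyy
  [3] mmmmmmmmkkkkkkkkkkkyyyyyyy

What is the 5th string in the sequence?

Reading off run lengths: m runs 4, 6, 8; k runs 5, 8, 11; y runs 3, 5, 7 — each is linear in n (n = 1, 2, …).
At n = 5 the blocks have lengths 12, 17, 11.

mmmmmmmmmmmmkkkkkkkkkkkkkkkkkyyyyyyyyyyy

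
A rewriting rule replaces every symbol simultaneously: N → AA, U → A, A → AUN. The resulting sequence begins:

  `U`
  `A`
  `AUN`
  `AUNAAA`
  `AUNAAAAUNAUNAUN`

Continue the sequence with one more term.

Replace each of the 15 characters of AUNAAAAUNAUNAUN in place — AUN A AA AUN AUN AUN AUN A AA AUN A AA AUN A AA — and concatenate.

AUNAAAAUNAUNAUNAUNAAAAUNAAAAUNAAA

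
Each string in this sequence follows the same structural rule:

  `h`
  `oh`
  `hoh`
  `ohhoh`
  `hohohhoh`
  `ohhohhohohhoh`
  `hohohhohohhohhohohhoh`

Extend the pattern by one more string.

ohhohhohohhohhohohhohohhohhohohhoh

Each term (from the third on) is the two preceding terms concatenated in order: term 3 = h·oh = hoh.
The next term joins ohhohhohohhoh and hohohhohohhohhohohhoh.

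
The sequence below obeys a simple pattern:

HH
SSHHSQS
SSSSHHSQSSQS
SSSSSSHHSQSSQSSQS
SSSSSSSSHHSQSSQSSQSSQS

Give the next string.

s(k+1) = SS·s(k)·SQS, so each term gains SS as a prefix and SQS as a suffix.
Applying this once more to SSSSSSSSHHSQSSQSSQSSQS:

SSSSSSSSSSHHSQSSQSSQSSQSSQS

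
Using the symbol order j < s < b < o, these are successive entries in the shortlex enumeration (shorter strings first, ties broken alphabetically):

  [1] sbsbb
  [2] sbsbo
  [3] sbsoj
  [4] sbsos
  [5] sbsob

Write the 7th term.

sbbjj

Stepping forward 2 times from sbsob: sbsob → sbsoo, then the target.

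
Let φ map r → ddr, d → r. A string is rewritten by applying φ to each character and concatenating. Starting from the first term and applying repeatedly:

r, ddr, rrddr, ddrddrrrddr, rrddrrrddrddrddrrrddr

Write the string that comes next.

ddrddrrrddrddrddrrrddrrrddrrrddrddrddrrrddr

Replace each of the 21 characters of rrddrrrddrddrddrrrddr in place — ddr ddr r r ddr ddr ddr r r ddr r r ddr r r ddr ddr ddr r r ddr — and concatenate.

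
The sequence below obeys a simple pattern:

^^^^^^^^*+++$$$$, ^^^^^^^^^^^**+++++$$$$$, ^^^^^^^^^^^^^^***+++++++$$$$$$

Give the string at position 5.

^^^^^^^^^^^^^^^^^^^^*****+++++++++++$$$$$$$$

Term n consists of 3n+2 ^'s, followed by n-1 *'s, followed by 2n-1 +'s, followed by n+2 $'s, where the shown terms are n = 2, 3, 4.
Setting n = 6 gives 20, 5, 11, 8 characters in each block.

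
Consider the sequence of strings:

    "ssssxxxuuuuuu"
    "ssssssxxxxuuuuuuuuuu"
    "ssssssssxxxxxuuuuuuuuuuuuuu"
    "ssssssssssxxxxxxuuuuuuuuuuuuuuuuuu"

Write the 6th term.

Term n consists of 2n s's, followed by n+1 x's, followed by 4n-2 u's, where the shown terms are n = 2, 3, 4, 5.
For term 6, n = 7, so the run lengths are 14, 8, 26.

ssssssssssssssxxxxxxxxuuuuuuuuuuuuuuuuuuuuuuuuuu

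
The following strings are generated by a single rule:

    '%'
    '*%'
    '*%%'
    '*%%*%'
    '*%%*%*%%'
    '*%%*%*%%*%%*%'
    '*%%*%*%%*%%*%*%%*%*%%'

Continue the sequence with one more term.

Each term (from the third on) is the previous term followed by the one before it: term 3 = *%·% = *%%.
Continuing: *%%*%*%%*%%*%*%%*%*%% · *%%*%*%%*%%*% gives term 8.

*%%*%*%%*%%*%*%%*%*%%*%%*%*%%*%%*%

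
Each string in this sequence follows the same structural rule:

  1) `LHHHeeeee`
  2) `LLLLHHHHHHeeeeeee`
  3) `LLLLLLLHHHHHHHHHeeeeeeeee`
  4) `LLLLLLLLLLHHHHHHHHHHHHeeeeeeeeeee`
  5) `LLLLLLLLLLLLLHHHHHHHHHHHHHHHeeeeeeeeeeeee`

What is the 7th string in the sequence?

LLLLLLLLLLLLLLLLLLLHHHHHHHHHHHHHHHHHHHHHeeeeeeeeeeeeeeeee

Term n consists of 3n-2 L's, followed by 3n H's, followed by 2n+3 e's (n = 1, 2, …).
At n = 7 the blocks have lengths 19, 21, 17.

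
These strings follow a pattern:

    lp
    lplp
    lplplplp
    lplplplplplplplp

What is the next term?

lplplplplplplplplplplplplplplplp

Each string is two copies of the previous one concatenated.
One more doubling of lplplplplplplplp gives the answer.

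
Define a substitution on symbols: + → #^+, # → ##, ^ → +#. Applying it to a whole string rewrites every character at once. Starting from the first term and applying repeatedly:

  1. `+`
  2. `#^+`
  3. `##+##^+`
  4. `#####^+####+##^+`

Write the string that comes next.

Applying the rule to each of the 16 symbols of #####^+####+##^+ gives the pieces ## ## ## ## ## +# #^+ ## ## ## ## #^+ ## ## +# #^+, which concatenate to the answer.

##########+##^+#########^+####+##^+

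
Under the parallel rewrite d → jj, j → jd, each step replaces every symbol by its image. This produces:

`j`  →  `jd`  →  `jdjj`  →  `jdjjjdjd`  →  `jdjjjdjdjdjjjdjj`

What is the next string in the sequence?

Rewriting the 16 symbols of jdjjjdjdjdjjjdjj one by one yields jd jj jd jd jd jj jd jj jd jj jd jd jd jj jd jd; concatenated:

jdjjjdjdjdjjjdjjjdjjjdjdjdjjjdjd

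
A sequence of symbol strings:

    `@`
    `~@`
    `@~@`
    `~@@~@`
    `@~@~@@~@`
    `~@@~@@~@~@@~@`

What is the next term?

@~@~@@~@~@@~@@~@~@@~@

This is a Fibonacci-style word recurrence s(k) = s(k−2)·s(k−1): e.g. @·~@ = @~@.
The next term joins @~@~@@~@ and ~@@~@@~@~@@~@.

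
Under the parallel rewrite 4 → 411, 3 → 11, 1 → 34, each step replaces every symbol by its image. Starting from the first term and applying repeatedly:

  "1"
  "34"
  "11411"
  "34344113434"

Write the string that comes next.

Expanding 34344113434: 3→11, 4→411, 3→11, 4→411, 4→411, 1→34, 1→34, 3→11, 4→411, 3→11, 4→411. Concatenated: 11 411 11 411 411 34 34 11 411 11 411.

114111141141134341141111411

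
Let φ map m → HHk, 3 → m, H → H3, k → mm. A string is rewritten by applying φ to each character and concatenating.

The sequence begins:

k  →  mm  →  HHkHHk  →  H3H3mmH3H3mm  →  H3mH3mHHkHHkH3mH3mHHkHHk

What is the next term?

Rewriting the 24 symbols of H3mH3mHHkHHkH3mH3mHHkHHk one by one yields H3 m HHk H3 m HHk H3 H3 mm H3 H3 mm H3 m HHk H3 m HHk H3 H3 mm H3 H3 mm; concatenated:

H3mHHkH3mHHkH3H3mmH3H3mmH3mHHkH3mHHkH3H3mmH3H3mm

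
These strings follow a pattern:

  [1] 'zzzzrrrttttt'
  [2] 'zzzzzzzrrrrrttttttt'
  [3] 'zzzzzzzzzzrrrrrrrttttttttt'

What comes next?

zzzzzzzzzzzzzrrrrrrrrrttttttttttt

Each string has the form z^{3n-2} r^{2n-1} t^{2n+1}, where the shown terms are n = 2, 3, 4.
For the next term, n = 5, so the run lengths are 13, 9, 11.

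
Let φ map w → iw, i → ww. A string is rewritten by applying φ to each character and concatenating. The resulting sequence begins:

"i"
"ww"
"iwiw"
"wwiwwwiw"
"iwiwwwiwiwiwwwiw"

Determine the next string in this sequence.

Rewriting the 16 symbols of iwiwwwiwiwiwwwiw one by one yields ww iw ww iw iw iw ww iw ww iw ww iw iw iw ww iw; concatenated:

wwiwwwiwiwiwwwiwwwiwwwiwiwiwwwiw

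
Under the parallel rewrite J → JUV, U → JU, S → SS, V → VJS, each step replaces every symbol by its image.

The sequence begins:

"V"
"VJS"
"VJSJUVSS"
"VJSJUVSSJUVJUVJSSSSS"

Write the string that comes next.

VJSJUVSSJUVJUVJSSSSSJUVJUVJSJUVJUVJSJUVSSSSSSSSSS

φ(VJSJUVSSJUVJUVJSSSSS) expands symbol-by-symbol to VJS JUV SS JUV JU VJS SS SS JUV JU VJS JUV JU VJS JUV SS SS SS SS SS; joining the 20 pieces gives the next term.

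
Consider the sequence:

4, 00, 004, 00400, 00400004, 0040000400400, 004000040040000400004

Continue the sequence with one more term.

Each term (from the third on) is the previous term followed by the one before it: term 3 = 00·4 = 004.
The next term joins 004000040040000400004 and 0040000400400.

0040000400400004000040040000400400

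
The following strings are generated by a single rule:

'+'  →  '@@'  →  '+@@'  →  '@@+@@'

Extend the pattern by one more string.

+@@@@+@@

Each term (from the third on) is the two preceding terms concatenated in order: term 3 = +·@@ = +@@.
Continuing: +@@ · @@+@@ gives term 5.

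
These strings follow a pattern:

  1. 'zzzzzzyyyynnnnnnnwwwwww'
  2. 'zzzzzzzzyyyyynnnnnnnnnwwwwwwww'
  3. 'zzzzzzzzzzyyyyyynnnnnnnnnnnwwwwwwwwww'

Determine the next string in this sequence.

zzzzzzzzzzzzyyyyyyynnnnnnnnnnnnnwwwwwwwwwwww

The n-th term is 2n z's then n+1 y's then 2n+1 n's then 2n w's, where the shown terms are n = 3, 4, 5.
Setting n = 6 gives 12, 7, 13, 12 characters in each block.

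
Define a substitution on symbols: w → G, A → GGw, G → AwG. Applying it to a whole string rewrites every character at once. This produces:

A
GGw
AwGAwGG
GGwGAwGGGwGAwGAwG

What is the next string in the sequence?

Rewriting the 17 symbols of GGwGAwGGGwGAwGAwG one by one yields AwG AwG G AwG GGw G AwG AwG AwG G AwG GGw G AwG GGw G AwG; concatenated:

AwGAwGGAwGGGwGAwGAwGAwGGAwGGGwGAwGGGwGAwG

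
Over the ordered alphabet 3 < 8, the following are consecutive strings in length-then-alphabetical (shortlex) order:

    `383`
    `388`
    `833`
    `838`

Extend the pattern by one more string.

Treat 838 as a base-2 numeral over the given alphabet and add one, carrying through any trailing 8's.

883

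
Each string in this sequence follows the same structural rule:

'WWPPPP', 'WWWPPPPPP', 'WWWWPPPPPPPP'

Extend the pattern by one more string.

The n-th term is n W's then 2n P's, where the shown terms are n = 2, 3, 4.
At n = 5 the blocks have lengths 5, 10.

WWWWWPPPPPPPPPP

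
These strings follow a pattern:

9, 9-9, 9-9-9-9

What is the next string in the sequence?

Every step duplicates the string with '-' between the halves.
Doubling 9-9-9-9 with '-' between the halves:

9-9-9-9-9-9-9-9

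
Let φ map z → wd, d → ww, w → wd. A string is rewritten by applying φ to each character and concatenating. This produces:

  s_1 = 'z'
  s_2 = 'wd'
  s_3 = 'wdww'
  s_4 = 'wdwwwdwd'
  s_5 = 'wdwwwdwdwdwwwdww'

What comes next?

φ(wdwwwdwdwdwwwdww) expands symbol-by-symbol to wd ww wd wd wd ww wd ww wd ww wd wd wd ww wd wd; joining the 16 pieces gives the next term.

wdwwwdwdwdwwwdwwwdwwwdwdwdwwwdwd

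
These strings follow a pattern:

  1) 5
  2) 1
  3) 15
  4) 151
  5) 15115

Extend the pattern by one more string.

Each term (from the third on) is the previous term followed by the one before it: term 3 = 1·5 = 15.
Continuing: 15115 · 151 gives term 6.

15115151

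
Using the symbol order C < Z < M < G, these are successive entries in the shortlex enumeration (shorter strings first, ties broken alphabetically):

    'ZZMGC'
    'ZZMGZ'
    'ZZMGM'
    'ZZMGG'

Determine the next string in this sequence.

ZZGCC

Find the rightmost character of ZZMGG below G, bump it to the next letter, and reset everything to its right to C.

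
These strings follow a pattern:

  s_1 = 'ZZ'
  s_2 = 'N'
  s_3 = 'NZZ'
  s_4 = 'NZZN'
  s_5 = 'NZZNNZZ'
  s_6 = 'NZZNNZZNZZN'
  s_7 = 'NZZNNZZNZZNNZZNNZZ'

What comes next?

NZZNNZZNZZNNZZNNZZNZZNNZZNZZN

This is a Fibonacci-style word recurrence s(k) = s(k−1)·s(k−2): e.g. N·ZZ = NZZ.
The next term joins NZZNNZZNZZNNZZNNZZ and NZZNNZZNZZN.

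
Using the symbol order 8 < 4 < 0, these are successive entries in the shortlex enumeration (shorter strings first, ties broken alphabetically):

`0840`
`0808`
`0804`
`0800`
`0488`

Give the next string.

0484

Find the rightmost character of 0488 below 0, bump it to the next letter, and reset everything to its right to 8.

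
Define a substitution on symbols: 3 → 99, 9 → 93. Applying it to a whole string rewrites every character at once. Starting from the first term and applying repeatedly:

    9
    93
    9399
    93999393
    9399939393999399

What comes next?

Applying the rule to each of the 16 symbols of 9399939393999399 gives the pieces 93 99 93 93 93 99 93 99 93 99 93 93 93 99 93 93, which concatenate to the answer.

93999393939993999399939393999393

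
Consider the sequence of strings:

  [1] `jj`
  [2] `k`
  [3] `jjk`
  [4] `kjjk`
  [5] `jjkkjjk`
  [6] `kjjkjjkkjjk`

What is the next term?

This is a Fibonacci-style word recurrence s(k) = s(k−2)·s(k−1): e.g. jj·k = jjk.
So term 7 is jjkkjjk·kjjkjjkkjjk.

jjkkjjkkjjkjjkkjjk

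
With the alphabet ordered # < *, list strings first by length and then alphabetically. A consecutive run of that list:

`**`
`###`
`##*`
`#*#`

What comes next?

The successor of #*# increments the rightmost position that isn't already * and resets every position after it to #.

#**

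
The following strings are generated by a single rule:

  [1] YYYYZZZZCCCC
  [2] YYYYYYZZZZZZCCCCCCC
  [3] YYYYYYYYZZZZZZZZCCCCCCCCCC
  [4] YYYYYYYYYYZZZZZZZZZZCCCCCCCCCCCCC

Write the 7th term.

Each string has the form Y^{2n} Z^{2n} C^{3n-2}, where the shown terms are n = 2, 3, 4, 5.
Setting n = 8 gives 16, 16, 22 characters in each block.

YYYYYYYYYYYYYYYYZZZZZZZZZZZZZZZZCCCCCCCCCCCCCCCCCCCCCC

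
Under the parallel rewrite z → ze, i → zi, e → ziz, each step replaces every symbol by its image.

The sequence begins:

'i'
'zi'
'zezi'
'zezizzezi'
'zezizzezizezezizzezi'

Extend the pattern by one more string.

zezizzezizezezizzezizezizzezizzezizezezizzezi

Applying the rule to each of the 20 symbols of zezizzezizezezizzezi gives the pieces ze ziz ze zi ze ze ziz ze zi ze ziz ze ziz ze zi ze ze ziz ze zi, which concatenate to the answer.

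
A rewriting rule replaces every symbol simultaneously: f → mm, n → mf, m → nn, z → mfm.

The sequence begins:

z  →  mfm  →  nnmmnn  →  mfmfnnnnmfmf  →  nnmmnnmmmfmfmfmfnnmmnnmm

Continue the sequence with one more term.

Applying the rule to each of the 24 symbols of nnmmnnmmmfmfmfmfnnmmnnmm gives the pieces mf mf nn nn mf mf nn nn nn mm nn mm nn mm nn mm mf mf nn nn mf mf nn nn, which concatenate to the answer.

mfmfnnnnmfmfnnnnnnmmnnmmnnmmnnmmmfmfnnnnmfmfnnnn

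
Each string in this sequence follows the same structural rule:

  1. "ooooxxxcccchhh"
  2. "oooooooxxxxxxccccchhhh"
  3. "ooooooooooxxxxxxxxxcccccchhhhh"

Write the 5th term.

ooooooooooooooooxxxxxxxxxxxxxxxcccccccchhhhhhh

The n-th term is 3n+1 o's then 3n x's then n+3 c's then n+2 h's (n = 1, 2, …).
Setting n = 5 gives 16, 15, 8, 7 characters in each block.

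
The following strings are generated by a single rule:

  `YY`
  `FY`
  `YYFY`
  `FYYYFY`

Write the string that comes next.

Each term (from the third on) is the two preceding terms concatenated in order: term 3 = YY·FY = YYFY.
Continuing: YYFY · FYYYFY gives term 5.

YYFYFYYYFY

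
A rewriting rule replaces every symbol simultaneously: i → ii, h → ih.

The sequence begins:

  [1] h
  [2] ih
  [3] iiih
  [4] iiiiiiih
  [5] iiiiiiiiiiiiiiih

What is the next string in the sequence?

φ(iiiiiiiiiiiiiiih) expands symbol-by-symbol to ii ii ii ii ii ii ii ii ii ii ii ii ii ii ii ih; joining the 16 pieces gives the next term.

iiiiiiiiiiiiiiiiiiiiiiiiiiiiiiih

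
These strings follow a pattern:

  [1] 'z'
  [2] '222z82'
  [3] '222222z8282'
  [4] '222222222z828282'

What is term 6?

Every step adds 222 to the front and 82 to the end of the previous string.
From 222222222z828282, 2 further steps: 222222222z828282 → 222222222222z82828282 → (answer).

222222222222222z8282828282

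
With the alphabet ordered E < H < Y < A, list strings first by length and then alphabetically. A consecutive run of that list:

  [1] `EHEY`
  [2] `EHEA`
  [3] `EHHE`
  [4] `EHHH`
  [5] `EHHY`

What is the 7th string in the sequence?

Stepping forward 2 times from EHHY: EHHY → EHHA, then the target.

EHYE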